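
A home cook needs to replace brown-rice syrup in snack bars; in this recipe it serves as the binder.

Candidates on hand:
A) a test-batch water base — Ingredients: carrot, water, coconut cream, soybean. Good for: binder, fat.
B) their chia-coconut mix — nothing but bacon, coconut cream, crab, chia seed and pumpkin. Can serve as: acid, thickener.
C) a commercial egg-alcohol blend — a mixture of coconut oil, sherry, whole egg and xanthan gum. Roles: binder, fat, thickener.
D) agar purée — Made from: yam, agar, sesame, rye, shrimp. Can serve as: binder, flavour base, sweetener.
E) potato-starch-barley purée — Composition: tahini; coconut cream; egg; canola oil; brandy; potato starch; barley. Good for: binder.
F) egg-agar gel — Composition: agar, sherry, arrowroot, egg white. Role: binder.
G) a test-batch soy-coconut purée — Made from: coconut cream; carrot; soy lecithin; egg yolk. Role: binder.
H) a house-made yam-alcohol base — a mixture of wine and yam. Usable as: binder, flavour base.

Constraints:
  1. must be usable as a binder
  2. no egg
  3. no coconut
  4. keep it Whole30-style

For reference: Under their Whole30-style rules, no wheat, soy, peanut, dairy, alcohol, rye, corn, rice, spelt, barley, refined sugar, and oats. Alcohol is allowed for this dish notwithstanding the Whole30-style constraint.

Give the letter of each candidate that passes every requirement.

H

A: has soybean, so not Whole30-style; has coconut cream, so not coconut-free — reject
B: not usable as a binder; has coconut cream, so not coconut-free — out
C: has coconut oil, so not coconut-free; has whole egg, so not egg-free — no
D: has rye, so not Whole30-style — out
E: has barley, so not Whole30-style; has coconut cream, so not coconut-free (and 1 more) — no
F: has egg white, so not egg-free — out
G: has soy lecithin, so not Whole30-style; has coconut cream, so not coconut-free (and 1 more) — no
H: alcohol is permitted under the Whole30-style carve-out; nothing else excluded — keep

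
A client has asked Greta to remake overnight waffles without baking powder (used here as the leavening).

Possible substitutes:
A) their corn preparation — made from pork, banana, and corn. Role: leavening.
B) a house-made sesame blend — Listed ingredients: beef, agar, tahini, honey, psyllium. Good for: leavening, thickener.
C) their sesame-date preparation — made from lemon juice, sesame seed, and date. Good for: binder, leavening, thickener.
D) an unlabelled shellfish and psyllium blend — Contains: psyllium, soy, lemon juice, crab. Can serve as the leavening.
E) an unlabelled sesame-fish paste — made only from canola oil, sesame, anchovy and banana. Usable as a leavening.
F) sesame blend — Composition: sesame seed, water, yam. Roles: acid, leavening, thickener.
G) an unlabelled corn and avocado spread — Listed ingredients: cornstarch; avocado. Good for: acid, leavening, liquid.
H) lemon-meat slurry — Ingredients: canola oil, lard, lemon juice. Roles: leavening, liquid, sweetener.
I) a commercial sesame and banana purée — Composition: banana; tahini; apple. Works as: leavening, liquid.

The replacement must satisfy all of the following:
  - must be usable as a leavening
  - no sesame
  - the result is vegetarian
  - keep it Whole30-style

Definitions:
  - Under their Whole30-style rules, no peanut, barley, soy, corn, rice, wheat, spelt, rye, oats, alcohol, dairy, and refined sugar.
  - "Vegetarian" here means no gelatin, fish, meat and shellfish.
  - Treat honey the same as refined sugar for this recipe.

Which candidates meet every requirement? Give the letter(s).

none

A: has corn, so not Whole30-style; has pork, so not vegetarian — out
B: has honey, so not Whole30-style; has beef, so not vegetarian (and 1 more) — no
C: has sesame seed, so not sesame-free — no
D: has soy, so not Whole30-style; has crab, so not vegetarian — reject
E: has anchovy, so not vegetarian; has sesame, so not sesame-free — no
F: has sesame seed, so not sesame-free — out
G: has cornstarch, so not Whole30-style — reject
H: has lard, so not vegetarian — out
I: has tahini, so not sesame-free — no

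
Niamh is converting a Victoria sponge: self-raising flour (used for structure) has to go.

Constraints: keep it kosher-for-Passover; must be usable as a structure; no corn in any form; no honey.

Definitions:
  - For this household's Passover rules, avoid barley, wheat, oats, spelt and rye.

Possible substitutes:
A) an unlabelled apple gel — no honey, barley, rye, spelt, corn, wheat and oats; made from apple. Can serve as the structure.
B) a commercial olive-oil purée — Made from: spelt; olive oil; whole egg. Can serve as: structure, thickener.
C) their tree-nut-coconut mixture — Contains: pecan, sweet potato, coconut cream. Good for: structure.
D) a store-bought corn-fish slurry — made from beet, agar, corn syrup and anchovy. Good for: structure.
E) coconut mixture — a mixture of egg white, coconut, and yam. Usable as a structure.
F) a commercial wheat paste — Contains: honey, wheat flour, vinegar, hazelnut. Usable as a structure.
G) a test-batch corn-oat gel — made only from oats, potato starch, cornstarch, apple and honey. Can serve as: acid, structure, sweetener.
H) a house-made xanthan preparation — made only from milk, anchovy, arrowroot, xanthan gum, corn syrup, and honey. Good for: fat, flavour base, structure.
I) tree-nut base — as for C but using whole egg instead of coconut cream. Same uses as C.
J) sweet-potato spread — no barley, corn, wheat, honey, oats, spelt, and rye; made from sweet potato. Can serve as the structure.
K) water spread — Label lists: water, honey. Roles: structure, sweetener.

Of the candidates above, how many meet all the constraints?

A: nothing on the exclusion list — OK
B: has spelt, so not kosher-for-Passover — out
C: works as a structure, kosher-for-Passover, no honey — OK
D: has corn syrup, so not corn-free — reject
E: every rule checks out — OK
F: has wheat flour, so not kosher-for-Passover; has honey, so not honey-free — reject
G: has oats, so not kosher-for-Passover; has cornstarch, so not corn-free (and 1 more) — reject
H: has corn syrup, so not corn-free; has honey, so not honey-free — no
I: only whole egg, pecan and sweet potato; none excluded — valid
J: kosher-for-Passover, no honey — keep
K: has honey, so not honey-free — no

5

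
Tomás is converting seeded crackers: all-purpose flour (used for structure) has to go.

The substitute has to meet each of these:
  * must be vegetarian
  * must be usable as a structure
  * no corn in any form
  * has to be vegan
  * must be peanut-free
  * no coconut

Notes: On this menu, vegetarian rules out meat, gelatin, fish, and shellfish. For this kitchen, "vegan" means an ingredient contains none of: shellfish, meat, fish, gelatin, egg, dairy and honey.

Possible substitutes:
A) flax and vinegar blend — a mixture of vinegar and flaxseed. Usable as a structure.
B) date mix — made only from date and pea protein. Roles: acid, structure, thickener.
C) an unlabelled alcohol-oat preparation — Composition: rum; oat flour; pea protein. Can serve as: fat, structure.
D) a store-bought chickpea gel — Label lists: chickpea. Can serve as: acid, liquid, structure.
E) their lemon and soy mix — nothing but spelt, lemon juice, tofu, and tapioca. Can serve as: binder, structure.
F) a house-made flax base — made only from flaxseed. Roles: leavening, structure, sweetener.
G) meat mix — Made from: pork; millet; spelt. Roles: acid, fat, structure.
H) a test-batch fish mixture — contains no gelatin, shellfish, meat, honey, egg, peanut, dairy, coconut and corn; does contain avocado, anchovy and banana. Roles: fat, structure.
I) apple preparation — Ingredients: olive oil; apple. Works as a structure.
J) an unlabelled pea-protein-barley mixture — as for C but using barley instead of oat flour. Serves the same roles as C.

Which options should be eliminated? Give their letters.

A: vegetarian, vegan — valid
B: works as a structure, vegan, vegetarian — valid
C: works as a structure, no coconut, vegan — valid
D: only chickpea; none excluded — keep
E: tofu and spelt etc. — none of it excluded — valid
F: only flaxseed; none excluded — keep
G: has pork, so not vegetarian; has pork, so not vegan — no
H: has anchovy, so not vegetarian; has anchovy, so not vegan — reject
I: all constraints satisfied — OK
J: only rum, barley and pea protein; none excluded — keep

G, H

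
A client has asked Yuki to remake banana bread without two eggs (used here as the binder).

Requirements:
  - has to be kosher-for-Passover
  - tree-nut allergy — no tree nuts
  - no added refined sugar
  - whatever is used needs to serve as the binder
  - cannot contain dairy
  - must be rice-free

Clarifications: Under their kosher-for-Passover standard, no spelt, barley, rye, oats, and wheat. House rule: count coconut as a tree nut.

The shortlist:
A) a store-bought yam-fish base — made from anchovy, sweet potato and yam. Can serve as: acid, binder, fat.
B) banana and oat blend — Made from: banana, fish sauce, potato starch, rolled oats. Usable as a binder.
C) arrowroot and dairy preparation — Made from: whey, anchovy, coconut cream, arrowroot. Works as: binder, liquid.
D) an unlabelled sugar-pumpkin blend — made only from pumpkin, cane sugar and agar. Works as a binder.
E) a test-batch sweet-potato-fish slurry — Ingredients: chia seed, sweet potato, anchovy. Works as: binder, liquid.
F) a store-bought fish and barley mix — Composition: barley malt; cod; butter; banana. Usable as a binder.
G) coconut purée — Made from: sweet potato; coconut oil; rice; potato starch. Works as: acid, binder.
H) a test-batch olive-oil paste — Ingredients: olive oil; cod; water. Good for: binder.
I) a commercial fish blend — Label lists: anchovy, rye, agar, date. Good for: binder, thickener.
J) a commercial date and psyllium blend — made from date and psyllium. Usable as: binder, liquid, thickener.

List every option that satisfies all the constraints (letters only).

A: only anchovy, sweet potato and yam; none excluded — OK
B: has rolled oats, so not kosher-for-Passover — no
C: has coconut cream, so not tree-nut-free; has whey, so not dairy-free — no
D: has cane sugar, so not no-added-sugar — reject
E: all constraints satisfied — valid
F: has barley malt, so not kosher-for-Passover; has butter, so not dairy-free — no
G: has coconut oil, so not tree-nut-free; has rice, so not rice-free — reject
H: works as a binder, kosher-for-Passover, no refined sugar — keep
I: has rye, so not kosher-for-Passover — reject
J: only psyllium and date; none excluded — valid

A, E, H, J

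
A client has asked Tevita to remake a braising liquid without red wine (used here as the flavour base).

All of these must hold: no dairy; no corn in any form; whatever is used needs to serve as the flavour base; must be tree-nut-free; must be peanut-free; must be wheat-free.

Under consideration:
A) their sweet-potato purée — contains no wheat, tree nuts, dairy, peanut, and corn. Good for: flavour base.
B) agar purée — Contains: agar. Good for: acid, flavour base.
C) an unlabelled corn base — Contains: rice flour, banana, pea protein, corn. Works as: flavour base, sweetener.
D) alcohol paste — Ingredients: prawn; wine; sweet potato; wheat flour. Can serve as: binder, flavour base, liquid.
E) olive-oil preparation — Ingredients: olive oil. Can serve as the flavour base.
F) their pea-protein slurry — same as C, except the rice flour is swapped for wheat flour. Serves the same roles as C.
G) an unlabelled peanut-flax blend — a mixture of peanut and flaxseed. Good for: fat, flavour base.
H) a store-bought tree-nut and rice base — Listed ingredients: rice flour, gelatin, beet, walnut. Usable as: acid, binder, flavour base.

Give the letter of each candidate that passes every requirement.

A: no peanut, no corn — valid
B: every rule checks out — keep
C: has corn, so not corn-free — no
D: has wheat flour, so not wheat-free — no
E: no peanut, no corn — OK
F: has corn, so not corn-free; has wheat flour, so not wheat-free — reject
G: has peanut, so not peanut-free — no
H: has walnut, so not tree-nut-free — reject

A, B, E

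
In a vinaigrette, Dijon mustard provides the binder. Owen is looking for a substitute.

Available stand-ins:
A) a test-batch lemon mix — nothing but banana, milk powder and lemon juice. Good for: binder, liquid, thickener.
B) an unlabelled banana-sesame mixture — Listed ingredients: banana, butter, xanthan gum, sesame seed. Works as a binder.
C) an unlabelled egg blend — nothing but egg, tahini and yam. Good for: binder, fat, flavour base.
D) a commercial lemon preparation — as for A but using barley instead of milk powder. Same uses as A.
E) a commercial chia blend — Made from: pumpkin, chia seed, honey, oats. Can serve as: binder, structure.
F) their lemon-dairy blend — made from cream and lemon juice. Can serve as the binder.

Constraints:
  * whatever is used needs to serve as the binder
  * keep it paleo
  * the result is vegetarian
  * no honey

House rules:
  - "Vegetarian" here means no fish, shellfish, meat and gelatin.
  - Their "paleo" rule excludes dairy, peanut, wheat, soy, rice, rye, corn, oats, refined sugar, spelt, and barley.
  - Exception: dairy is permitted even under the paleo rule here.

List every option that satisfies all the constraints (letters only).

A: dairy is permitted under the paleo carve-out; nothing else excluded — OK
B: dairy is permitted under the paleo carve-out; nothing else excluded — OK
C: only egg, tahini, and yam; none excluded — valid
D: has barley, so not paleo — reject
E: has oats, so not paleo; has honey, so not honey-free — reject
F: dairy is permitted under the paleo carve-out; nothing else excluded — OK

A, B, C, F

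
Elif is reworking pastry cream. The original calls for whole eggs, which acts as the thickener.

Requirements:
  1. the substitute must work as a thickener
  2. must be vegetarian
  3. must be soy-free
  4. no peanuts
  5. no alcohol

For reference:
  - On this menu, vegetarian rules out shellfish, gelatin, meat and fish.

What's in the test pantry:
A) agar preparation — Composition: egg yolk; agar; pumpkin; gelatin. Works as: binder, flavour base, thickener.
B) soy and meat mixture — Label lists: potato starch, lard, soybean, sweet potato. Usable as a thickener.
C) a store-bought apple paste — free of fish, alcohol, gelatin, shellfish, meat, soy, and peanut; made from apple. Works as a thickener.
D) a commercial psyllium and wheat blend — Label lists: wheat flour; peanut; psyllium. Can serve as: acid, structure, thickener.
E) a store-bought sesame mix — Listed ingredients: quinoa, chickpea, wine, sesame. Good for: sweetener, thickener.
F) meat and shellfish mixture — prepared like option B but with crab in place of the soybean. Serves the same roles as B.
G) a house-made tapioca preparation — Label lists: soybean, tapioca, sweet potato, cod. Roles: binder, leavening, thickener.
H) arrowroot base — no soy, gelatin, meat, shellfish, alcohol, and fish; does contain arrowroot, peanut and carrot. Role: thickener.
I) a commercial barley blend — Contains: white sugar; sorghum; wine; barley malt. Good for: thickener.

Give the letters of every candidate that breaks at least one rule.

A: has gelatin, so not vegetarian — out
B: has lard, so not vegetarian; has soybean, so not soy-free — out
C: all constraints satisfied — keep
D: has peanut, so not peanut-free — reject
E: has wine, so not alcohol-free — reject
F: has lard, so not vegetarian — out
G: has cod, so not vegetarian; has soybean, so not soy-free — no
H: has peanut, so not peanut-free — out
I: has wine, so not alcohol-free — no

A, B, D, E, F, G, H, I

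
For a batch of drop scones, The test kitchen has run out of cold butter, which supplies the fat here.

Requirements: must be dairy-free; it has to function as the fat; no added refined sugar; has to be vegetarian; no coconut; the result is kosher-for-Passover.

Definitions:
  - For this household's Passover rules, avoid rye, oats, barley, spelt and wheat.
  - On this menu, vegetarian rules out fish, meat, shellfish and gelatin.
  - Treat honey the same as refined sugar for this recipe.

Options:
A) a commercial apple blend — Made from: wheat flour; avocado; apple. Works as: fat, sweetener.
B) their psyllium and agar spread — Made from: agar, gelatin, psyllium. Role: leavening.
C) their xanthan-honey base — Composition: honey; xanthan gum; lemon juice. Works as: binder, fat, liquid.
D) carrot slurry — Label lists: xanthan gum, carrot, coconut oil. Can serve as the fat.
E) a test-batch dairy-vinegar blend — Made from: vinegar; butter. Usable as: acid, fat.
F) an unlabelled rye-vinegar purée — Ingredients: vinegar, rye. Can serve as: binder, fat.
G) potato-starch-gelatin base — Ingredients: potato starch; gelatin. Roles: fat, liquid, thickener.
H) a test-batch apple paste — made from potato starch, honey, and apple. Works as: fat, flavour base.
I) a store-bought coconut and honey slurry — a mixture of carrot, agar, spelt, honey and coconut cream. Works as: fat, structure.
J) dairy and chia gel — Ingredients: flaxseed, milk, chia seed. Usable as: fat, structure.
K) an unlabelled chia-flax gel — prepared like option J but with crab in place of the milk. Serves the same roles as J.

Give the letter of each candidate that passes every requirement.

none

A: has wheat flour, so not kosher-for-Passover — out
B: not usable as a fat; has gelatin, so not vegetarian — reject
C: has honey, so not no-added-sugar — no
D: has coconut oil, so not coconut-free — out
E: has butter, so not dairy-free — reject
F: has rye, so not kosher-for-Passover — out
G: has gelatin, so not vegetarian — no
H: has honey, so not no-added-sugar — out
I: has spelt, so not kosher-for-Passover; has honey, so not no-added-sugar (and 1 more) — out
J: has milk, so not dairy-free — out
K: has crab, so not vegetarian — out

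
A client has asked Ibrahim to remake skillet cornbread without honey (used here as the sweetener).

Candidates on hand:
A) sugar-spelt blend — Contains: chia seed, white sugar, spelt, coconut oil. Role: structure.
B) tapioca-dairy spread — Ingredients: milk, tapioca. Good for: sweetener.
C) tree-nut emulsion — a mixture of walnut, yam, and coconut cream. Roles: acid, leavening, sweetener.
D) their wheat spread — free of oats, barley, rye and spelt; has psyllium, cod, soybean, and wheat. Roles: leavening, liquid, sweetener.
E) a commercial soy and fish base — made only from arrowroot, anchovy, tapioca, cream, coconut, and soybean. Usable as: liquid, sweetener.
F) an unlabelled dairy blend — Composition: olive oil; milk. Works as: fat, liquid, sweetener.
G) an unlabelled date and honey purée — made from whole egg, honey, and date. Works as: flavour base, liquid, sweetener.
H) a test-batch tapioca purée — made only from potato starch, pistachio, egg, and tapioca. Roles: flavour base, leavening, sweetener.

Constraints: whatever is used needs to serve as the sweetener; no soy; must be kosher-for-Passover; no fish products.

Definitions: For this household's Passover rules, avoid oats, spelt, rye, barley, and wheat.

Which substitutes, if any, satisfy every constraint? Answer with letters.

B, C, F, G, H

A: not usable as a sweetener; has spelt, so not kosher-for-Passover — out
B: only milk and tapioca; none excluded — keep
C: works as a sweetener, kosher-for-Passover, no soy — keep
D: has wheat, so not kosher-for-Passover; has cod, so not fish-free (and 1 more) — reject
E: has anchovy, so not fish-free; has soybean, so not soy-free — out
F: every rule checks out — keep
G: only whole egg, honey, and date; none excluded — OK
H: egg and pistachio etc. — none of it excluded — keep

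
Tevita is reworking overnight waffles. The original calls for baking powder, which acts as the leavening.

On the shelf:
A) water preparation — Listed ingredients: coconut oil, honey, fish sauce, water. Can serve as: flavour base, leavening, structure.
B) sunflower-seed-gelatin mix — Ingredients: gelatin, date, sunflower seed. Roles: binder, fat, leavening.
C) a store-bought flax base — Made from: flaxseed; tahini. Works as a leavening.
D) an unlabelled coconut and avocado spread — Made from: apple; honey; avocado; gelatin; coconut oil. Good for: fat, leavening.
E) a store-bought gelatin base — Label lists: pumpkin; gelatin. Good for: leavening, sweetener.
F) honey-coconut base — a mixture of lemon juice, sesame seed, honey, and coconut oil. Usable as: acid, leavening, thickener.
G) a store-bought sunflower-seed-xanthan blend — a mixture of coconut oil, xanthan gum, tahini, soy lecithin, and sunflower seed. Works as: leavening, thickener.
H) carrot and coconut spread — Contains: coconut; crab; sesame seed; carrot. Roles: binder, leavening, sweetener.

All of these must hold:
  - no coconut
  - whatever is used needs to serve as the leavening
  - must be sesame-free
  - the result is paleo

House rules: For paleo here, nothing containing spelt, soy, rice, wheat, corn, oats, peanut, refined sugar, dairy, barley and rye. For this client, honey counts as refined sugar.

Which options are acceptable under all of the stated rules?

A: has honey, so not paleo; has coconut oil, so not coconut-free — no
B: only gelatin, sunflower seed, and date; none excluded — keep
C: has tahini, so not sesame-free — reject
D: has honey, so not paleo; has coconut oil, so not coconut-free — out
E: works as a leavening, no coconut, paleo — OK
F: has honey, so not paleo; has sesame seed, so not sesame-free (and 1 more) — no
G: has soy lecithin, so not paleo; has tahini, so not sesame-free (and 1 more) — reject
H: has sesame seed, so not sesame-free; has coconut, so not coconut-free — out

B, E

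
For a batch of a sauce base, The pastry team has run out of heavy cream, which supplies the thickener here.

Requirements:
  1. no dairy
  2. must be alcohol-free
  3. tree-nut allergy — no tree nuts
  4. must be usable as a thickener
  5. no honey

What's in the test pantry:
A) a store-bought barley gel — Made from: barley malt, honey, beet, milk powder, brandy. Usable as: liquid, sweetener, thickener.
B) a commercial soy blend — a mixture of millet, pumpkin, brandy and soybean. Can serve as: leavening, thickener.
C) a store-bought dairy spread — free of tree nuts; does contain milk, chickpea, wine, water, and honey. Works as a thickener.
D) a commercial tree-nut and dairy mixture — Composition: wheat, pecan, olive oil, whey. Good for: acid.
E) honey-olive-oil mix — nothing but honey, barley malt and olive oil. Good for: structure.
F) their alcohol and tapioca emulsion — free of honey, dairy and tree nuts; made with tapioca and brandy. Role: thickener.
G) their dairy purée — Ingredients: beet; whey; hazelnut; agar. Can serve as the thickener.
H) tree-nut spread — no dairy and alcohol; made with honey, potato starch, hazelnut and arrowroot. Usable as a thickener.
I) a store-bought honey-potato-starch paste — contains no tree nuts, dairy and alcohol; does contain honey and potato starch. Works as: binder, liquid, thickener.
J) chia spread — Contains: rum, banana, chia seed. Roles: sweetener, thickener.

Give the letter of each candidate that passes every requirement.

none

A: has honey, so not honey-free; has brandy, so not alcohol-free (and 1 more) — no
B: has brandy, so not alcohol-free — reject
C: has honey, so not honey-free; has wine, so not alcohol-free (and 1 more) — out
D: not usable as a thickener; has whey, so not dairy-free (and 1 more) — reject
E: not usable as a thickener; has honey, so not honey-free — out
F: has brandy, so not alcohol-free — no
G: has whey, so not dairy-free; has hazelnut, so not tree-nut-free — reject
H: has honey, so not honey-free; has hazelnut, so not tree-nut-free — no
I: has honey, so not honey-free — out
J: has rum, so not alcohol-free — out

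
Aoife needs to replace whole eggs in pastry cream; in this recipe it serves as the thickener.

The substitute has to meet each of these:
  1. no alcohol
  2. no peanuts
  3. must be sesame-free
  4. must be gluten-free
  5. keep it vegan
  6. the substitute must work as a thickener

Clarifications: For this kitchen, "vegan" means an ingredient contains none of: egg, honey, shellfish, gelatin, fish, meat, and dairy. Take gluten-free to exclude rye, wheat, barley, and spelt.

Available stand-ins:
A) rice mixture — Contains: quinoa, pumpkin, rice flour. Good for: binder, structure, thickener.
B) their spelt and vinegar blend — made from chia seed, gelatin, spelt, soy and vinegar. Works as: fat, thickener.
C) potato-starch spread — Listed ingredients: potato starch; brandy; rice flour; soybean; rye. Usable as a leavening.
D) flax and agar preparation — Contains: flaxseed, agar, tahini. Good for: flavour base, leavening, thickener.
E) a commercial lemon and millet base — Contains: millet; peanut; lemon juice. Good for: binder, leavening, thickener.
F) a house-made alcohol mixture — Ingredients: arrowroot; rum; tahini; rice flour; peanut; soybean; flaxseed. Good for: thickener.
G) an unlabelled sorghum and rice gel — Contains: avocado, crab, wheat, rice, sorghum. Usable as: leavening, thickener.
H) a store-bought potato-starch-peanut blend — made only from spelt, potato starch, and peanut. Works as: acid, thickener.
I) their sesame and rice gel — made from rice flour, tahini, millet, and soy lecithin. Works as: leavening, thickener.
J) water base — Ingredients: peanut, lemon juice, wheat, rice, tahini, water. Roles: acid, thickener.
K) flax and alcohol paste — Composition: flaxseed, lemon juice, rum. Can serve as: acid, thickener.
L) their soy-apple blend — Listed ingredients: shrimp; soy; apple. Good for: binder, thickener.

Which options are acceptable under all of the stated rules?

A: every rule checks out — valid
B: has gelatin, so not vegan; has spelt, so not gluten-free — reject
C: not usable as a thickener; has rye, so not gluten-free (and 1 more) — reject
D: has tahini, so not sesame-free — reject
E: has peanut, so not peanut-free — reject
F: has tahini, so not sesame-free; has peanut, so not peanut-free (and 1 more) — reject
G: has crab, so not vegan; has wheat, so not gluten-free — out
H: has spelt, so not gluten-free; has peanut, so not peanut-free — no
I: has tahini, so not sesame-free — no
J: has wheat, so not gluten-free; has tahini, so not sesame-free (and 1 more) — no
K: has rum, so not alcohol-free — out
L: has shrimp, so not vegan — out

A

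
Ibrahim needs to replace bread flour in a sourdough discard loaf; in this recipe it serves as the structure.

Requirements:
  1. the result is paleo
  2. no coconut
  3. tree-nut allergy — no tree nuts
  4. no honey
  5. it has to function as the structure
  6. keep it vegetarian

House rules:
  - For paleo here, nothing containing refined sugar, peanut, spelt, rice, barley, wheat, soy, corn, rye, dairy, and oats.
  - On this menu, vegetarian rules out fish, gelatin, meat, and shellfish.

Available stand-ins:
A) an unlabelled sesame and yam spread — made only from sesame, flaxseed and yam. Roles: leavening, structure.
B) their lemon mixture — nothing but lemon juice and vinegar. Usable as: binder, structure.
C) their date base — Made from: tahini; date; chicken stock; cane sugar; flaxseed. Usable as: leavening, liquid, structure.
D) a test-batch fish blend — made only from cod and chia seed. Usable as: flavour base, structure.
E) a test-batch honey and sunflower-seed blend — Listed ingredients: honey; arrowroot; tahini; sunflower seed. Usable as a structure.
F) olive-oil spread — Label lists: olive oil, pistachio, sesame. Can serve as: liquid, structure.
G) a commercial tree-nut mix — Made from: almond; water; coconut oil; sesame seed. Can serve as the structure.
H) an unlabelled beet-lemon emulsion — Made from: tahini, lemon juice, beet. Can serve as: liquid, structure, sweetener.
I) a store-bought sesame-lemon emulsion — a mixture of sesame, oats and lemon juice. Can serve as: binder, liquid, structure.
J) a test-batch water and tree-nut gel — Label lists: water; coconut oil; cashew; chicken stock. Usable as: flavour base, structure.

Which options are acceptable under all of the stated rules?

A: nothing on the exclusion list — keep
B: nothing on the exclusion list — valid
C: has cane sugar, so not paleo; has chicken stock, so not vegetarian — reject
D: has cod, so not vegetarian — no
E: has honey, so not honey-free — reject
F: has pistachio, so not tree-nut-free — reject
G: has almond, so not tree-nut-free; has coconut oil, so not coconut-free — reject
H: works as a structure, no coconut, vegetarian — keep
I: has oats, so not paleo — out
J: has chicken stock, so not vegetarian; has cashew, so not tree-nut-free (and 1 more) — reject

A, B, H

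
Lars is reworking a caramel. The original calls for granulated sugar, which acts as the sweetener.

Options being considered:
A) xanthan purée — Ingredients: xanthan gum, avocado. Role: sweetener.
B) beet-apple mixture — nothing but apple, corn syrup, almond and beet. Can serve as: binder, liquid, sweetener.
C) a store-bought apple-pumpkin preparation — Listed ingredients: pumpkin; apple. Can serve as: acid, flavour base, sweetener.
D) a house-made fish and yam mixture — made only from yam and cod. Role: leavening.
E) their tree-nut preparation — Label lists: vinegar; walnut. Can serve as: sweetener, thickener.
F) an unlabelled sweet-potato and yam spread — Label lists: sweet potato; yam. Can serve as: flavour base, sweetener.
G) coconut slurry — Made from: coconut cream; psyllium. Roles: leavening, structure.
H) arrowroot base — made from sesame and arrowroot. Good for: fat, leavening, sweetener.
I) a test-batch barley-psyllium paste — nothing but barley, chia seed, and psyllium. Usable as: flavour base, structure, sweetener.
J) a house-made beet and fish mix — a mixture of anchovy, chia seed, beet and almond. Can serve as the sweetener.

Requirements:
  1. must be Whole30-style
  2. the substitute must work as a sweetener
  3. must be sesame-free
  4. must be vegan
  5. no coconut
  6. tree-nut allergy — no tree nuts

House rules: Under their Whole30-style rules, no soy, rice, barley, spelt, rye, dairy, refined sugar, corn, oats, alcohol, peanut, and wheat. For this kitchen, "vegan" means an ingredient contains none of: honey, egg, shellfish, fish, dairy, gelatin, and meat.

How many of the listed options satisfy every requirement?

3

A: works as a sweetener, no tree nuts, no sesame — keep
B: has corn syrup, so not Whole30-style; has almond, so not tree-nut-free — out
C: no sesame, no coconut — keep
D: not usable as a sweetener; has cod, so not vegan — no
E: has walnut, so not tree-nut-free — out
F: nothing on the exclusion list — OK
G: not usable as a sweetener; has coconut cream, so not coconut-free — out
H: has sesame, so not sesame-free — no
I: has barley, so not Whole30-style — no
J: has anchovy, so not vegan; has almond, so not tree-nut-free — out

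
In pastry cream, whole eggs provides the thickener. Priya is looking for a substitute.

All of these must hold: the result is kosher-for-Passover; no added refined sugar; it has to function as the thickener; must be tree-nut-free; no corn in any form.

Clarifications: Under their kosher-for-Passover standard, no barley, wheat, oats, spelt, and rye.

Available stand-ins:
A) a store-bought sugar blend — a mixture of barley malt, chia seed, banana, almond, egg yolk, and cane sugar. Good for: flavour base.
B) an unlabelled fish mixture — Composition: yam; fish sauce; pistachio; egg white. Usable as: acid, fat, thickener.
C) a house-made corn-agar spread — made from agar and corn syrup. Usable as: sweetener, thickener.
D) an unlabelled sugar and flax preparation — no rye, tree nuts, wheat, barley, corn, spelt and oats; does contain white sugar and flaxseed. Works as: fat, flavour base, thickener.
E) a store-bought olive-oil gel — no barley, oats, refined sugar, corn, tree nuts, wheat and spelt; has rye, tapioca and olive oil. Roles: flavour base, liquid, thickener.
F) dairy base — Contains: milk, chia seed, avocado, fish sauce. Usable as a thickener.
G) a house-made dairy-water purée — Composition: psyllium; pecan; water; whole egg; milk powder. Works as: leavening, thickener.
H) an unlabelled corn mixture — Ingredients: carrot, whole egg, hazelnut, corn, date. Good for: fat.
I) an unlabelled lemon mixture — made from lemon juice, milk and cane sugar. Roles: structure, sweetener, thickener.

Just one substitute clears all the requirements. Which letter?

F

A: not usable as a thickener; has barley malt, so not kosher-for-Passover (and 2 more) — out
B: has pistachio, so not tree-nut-free — out
C: has corn syrup, so not corn-free — reject
D: has white sugar, so not no-added-sugar — reject
E: has rye, so not kosher-for-Passover — out
F: no tree nuts, no corn — valid
G: has pecan, so not tree-nut-free — no
H: not usable as a thickener; has hazelnut, so not tree-nut-free (and 1 more) — out
I: has cane sugar, so not no-added-sugar — no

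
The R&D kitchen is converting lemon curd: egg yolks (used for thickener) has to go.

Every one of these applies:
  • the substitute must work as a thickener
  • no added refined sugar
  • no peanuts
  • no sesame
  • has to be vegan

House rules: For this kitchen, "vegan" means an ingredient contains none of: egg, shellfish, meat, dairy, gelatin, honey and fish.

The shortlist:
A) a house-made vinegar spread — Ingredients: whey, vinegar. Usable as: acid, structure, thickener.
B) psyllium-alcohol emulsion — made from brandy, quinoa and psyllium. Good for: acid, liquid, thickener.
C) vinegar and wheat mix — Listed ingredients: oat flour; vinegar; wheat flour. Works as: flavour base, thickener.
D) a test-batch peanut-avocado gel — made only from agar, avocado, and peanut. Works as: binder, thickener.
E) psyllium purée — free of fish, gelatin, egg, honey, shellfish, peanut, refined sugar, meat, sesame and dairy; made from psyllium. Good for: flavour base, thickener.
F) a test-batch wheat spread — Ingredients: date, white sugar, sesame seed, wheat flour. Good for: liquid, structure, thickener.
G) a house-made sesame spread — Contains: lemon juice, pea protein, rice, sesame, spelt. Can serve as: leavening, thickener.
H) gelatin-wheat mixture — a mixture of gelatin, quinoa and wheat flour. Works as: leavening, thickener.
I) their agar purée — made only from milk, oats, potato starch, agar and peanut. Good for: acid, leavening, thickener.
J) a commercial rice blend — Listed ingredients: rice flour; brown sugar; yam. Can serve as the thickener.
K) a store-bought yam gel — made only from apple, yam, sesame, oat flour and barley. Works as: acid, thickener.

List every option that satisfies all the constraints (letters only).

B, C, E

A: has whey, so not vegan — no
B: only brandy, psyllium, and quinoa; none excluded — OK
C: only oat flour, wheat flour, and vinegar; none excluded — OK
D: has peanut, so not peanut-free — no
E: works as a thickener, no refined sugar, vegan — keep
F: has white sugar, so not no-added-sugar; has sesame seed, so not sesame-free — out
G: has sesame, so not sesame-free — out
H: has gelatin, so not vegan — no
I: has milk, so not vegan; has peanut, so not peanut-free — out
J: has brown sugar, so not no-added-sugar — reject
K: has sesame, so not sesame-free — reject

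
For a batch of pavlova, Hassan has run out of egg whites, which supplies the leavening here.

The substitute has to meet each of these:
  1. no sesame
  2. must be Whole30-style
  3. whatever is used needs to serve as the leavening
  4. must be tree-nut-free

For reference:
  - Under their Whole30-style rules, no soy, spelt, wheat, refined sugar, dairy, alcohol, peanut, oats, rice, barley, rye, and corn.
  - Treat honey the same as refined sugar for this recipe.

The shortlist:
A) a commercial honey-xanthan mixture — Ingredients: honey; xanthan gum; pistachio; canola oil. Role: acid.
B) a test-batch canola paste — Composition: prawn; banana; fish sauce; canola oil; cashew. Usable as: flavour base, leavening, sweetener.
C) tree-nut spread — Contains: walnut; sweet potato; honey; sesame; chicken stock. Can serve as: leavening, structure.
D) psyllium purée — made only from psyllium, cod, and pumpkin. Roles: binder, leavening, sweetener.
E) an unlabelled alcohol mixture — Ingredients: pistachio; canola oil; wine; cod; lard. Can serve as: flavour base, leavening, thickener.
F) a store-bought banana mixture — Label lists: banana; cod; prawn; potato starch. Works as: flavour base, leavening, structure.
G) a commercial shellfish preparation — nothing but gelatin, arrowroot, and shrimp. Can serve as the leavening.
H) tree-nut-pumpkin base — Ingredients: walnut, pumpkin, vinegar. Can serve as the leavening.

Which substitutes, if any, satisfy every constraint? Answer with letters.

D, F, G

A: not usable as a leavening; has honey, so not Whole30-style (and 1 more) — out
B: has cashew, so not tree-nut-free — out
C: has honey, so not Whole30-style; has walnut, so not tree-nut-free (and 1 more) — reject
D: no tree nuts, no sesame — valid
E: has wine, so not Whole30-style; has pistachio, so not tree-nut-free — out
F: cod and prawn etc. — none of it excluded — OK
G: only gelatin, shrimp, and arrowroot; none excluded — keep
H: has walnut, so not tree-nut-free — no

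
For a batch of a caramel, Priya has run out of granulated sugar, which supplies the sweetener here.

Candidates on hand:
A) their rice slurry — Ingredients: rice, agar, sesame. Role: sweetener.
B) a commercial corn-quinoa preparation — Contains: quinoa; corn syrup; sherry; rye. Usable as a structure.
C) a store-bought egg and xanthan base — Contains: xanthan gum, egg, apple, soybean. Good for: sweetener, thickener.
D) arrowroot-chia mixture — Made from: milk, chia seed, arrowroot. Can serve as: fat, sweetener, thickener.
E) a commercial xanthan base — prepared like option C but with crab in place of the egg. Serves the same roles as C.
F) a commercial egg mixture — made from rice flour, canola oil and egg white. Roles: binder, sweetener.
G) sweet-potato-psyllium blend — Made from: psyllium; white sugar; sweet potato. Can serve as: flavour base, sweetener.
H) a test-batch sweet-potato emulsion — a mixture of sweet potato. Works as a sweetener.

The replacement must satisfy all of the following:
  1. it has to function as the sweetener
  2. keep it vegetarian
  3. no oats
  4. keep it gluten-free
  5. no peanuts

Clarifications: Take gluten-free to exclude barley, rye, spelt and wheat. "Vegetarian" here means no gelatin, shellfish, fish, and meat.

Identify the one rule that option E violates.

usable as a sweetener: satisfied
gluten-free: satisfied
vegetarian: has crab — fails
oat-free: satisfied
peanut-free: satisfied

vegetarian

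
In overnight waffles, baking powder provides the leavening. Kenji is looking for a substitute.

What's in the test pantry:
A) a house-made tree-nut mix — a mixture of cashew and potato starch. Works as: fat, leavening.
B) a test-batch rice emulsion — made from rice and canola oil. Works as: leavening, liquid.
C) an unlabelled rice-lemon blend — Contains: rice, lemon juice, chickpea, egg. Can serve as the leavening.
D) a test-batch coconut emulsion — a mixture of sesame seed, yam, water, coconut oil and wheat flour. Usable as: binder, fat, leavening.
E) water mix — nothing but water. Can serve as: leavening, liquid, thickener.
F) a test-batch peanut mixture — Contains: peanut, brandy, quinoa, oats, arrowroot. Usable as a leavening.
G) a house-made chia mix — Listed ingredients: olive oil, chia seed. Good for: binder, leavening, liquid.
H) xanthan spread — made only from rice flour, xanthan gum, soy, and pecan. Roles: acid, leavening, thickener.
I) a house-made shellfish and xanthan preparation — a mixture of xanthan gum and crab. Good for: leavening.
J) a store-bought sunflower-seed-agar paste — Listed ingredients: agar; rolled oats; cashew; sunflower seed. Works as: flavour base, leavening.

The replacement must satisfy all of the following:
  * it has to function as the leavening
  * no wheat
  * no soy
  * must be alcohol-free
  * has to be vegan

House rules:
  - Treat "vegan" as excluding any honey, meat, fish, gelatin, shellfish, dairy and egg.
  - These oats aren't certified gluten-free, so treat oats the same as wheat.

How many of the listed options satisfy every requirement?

4

A: nothing on the exclusion list — OK
B: works as a leavening, wheat-free, no soy — OK
C: has egg, so not vegan — out
D: has wheat flour, so not wheat-free — reject
E: works as a leavening, vegan, no soy — keep
F: has oats, so not wheat-free; has brandy, so not alcohol-free — no
G: only olive oil and chia seed; none excluded — OK
H: has soy, so not soy-free — out
I: has crab, so not vegan — no
J: has rolled oats, so not wheat-free — out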